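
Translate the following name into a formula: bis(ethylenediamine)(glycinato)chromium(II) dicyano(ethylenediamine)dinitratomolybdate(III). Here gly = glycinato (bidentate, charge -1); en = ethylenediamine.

[Cr(en)2(gly)][Mo(CN)2(en)(NO3)2]

Cation [Cr…]: ligand charges -1, Cr(II) ⇒ ion charge 1+.
Anion [Mo…]: ligand charges -4, Mo(III) ⇒ ion charge 1−.
One 1+ cation balances one 1− anion.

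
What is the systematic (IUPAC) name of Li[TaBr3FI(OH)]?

The 1 lithium counter-ion carries a total charge of +1, so each complex ion is 1−.
Ligand charges: 1×fluoro (-1 each), 1×hydroxo (-1 each), 1×iodo (-1 each), 3×bromo (-1 each); total -6. So Ta + (-6) = 1−, giving Ta = +5.
The complex ion is anionic, so tantalum takes the -ate form tantalate(V).

lithium tribromofluorohydroxoiodotantalate(V)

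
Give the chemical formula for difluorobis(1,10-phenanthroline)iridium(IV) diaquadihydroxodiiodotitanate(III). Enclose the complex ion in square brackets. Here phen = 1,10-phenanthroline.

[IrF2(phen)2][Ti(H2O)2I2(OH)2]2

Cation [Ir…]: ligand charges -2, Ir(IV) ⇒ ion charge 2+.
Anion [Ti…]: ligand charges -4, Ti(III) ⇒ ion charge 1−.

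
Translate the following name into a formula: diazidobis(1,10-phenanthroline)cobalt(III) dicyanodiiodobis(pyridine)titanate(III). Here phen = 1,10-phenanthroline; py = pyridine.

Cation [Co…]: ligand charges -2, Co(III) ⇒ ion charge 1+.
Anion [Ti…]: ligand charges -4, Ti(III) ⇒ ion charge 1−.
One 1+ cation balances one 1− anion.

[Co(N3)2(phen)2][Ti(CN)2I2(py)2]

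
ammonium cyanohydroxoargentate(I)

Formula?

NH4[Ag(CN)(OH)]

Ligands: 1 cyano (CN, -1), 1 hydroxo (OH, -1). Ligand charge sum = -2.
With Ag in oxidation state +1, the complex ion is [Ag...]^1−.
Charge balance with ammonium (+1) requires 1 complex ion per 1 ammonium.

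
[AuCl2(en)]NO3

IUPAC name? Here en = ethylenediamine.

The 1 nitrate counter-ion carries a total charge of -1, so each complex ion is 1+.
Ligand charges: 2×chloro (-1 each), 1×ethylenediamine (neutral); total -2. So Au + (-2) = 1+, giving Au = +3.
Ligands are named alphabetically: chloro before ethylenediamine.

dichloro(ethylenediamine)gold(III) nitrate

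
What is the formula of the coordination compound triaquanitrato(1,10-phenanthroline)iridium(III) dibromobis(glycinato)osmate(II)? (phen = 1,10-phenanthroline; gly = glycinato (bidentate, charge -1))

Cation [Ir…]: ligand charges -1, Ir(III) ⇒ ion charge 2+.
Anion [Os…]: ligand charges -4, Os(II) ⇒ ion charge 2−.
One 2+ cation balances one 2− anion.

[Ir(H2O)3(NO3)(phen)][OsBr2(gly)2]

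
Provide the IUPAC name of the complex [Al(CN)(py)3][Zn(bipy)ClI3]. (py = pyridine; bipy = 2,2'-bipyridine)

Aluminium is always +3 in its complexes; the cation's ligand charges sum to -1, so the complex cation is 2+.
A 1:1 salt means the anion carries the equal and opposite charge, 2−.
Anion: ligand charges sum to -4; for the ion to be 2−, Zn = +2.

cyanotris(pyridine)aluminium(III) (2,2'-bipyridine)chlorotriiodozincate(II)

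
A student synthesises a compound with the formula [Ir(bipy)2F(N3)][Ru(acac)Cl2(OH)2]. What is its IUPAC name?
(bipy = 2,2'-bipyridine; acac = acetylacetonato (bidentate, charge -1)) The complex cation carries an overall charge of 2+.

The complex cation is given as 2+; its ligand charges sum to -2, so Ir = +4.
A 1:1 salt means the anion carries the equal and opposite charge, 2−.
Anion: ligand charges sum to -5; for the ion to be 2−, Ru = +3.

azidobis(2,2'-bipyridine)fluoroiridium(IV) (acetylacetonato)dichlorodihydroxoruthenate(III)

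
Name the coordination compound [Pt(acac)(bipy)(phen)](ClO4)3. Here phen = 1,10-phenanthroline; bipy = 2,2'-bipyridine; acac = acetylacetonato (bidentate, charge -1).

(acetylacetonato)(2,2'-bipyridine)(1,10-phenanthroline)platinum(IV) perchlorate

The 3 perchlorate counter-ions carry a total charge of -3, so each complex ion is 3+.
Ligand charges: 1×1,10-phenanthroline (neutral), 1×2,2'-bipyridine (neutral), 1×acetylacetonato (-1 each); total -1. So Pt + (-1) = 3+, giving Pt = +4.
Ligands are named alphabetically: acetylacetonato before bipyridine before phenanthroline.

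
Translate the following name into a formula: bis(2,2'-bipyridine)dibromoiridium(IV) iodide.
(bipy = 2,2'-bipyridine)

[Ir(bipy)2Br2]I2

Ligands: 2 2,2'-bipyridine (bipy, neutral), 2 bromo (Br, -1). Ligand charge sum = -2.
With Ir in oxidation state +4, the complex ion is [Ir...]^2+.
Charge balance with iodide (-1) requires 1 complex ion per 2 iodide.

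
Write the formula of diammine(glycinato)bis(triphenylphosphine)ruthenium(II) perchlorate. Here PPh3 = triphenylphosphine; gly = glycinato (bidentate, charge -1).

Ligands: 2 ammine (NH3, neutral), 2 triphenylphosphine (PPh3, neutral), 1 glycinato (gly, -1). Ligand charge sum = -1.
With Ru in oxidation state +2, the complex ion is [Ru...]^1+.
Charge balance with perchlorate (-1) requires 1 complex ion per 1 perchlorate.

[Ru(gly)(NH3)2(PPh3)2]ClO4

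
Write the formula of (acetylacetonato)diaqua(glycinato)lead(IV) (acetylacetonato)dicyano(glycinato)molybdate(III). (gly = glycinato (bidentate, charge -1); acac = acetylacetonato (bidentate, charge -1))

Cation [Pb…]: ligand charges -2, Pb(IV) ⇒ ion charge 2+.
Anion [Mo…]: ligand charges -4, Mo(III) ⇒ ion charge 1−.

[Pb(acac)(gly)(H2O)2][Mo(acac)(CN)2(gly)]2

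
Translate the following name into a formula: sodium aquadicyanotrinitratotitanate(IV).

Na[Ti(CN)2(H2O)(NO3)3]

Ligands: 2 cyano (CN, -1), 1 aqua (H2O, neutral), 3 nitrato (NO3, -1). Ligand charge sum = -5.
With Ti in oxidation state +4, the complex ion is [Ti...]^1−.
Charge balance with sodium (+1) requires 1 complex ion per 1 sodium.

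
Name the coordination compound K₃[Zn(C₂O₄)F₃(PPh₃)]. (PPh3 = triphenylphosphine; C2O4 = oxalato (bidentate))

The 3 potassium counter-ions carry a total charge of +3, so each complex ion is 3−.
Ligand charges: 1×triphenylphosphine (neutral), 3×fluoro (-1 each), 1×oxalato (-2 each); total -5. So Zn + (-5) = 3−, giving Zn = +2.
Ligands are named alphabetically: fluoro before oxalato before triphenylphosphine.
The complex ion is anionic, so zinc takes the -ate form zincate(II).

potassium trifluorooxalato(triphenylphosphine)zincate(II)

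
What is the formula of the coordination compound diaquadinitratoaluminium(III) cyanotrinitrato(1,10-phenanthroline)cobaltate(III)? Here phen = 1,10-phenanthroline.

[Al(H2O)2(NO3)2][Co(CN)(NO3)3(phen)]

Cation [Al…]: ligand charges -2, Al(III) ⇒ ion charge 1+.
Anion [Co…]: ligand charges -4, Co(III) ⇒ ion charge 1−.
One 1+ cation balances one 1− anion.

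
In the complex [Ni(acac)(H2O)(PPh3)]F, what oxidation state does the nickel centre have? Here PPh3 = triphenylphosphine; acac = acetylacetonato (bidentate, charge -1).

1 fluoride outside the brackets (-1 each) → the complex ion is 1+.
Ligand charges: 1×PPh3 neutral; 1×acac = -1; 1×H2O neutral; sum -1.
Ni + (-1) = 1+ ⇒ Ni is +2.

+2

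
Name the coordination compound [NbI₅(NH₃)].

There is no counter-ion, so the complex is neutral overall.
Ligand charges: 1×ammine (neutral), 5×iodo (-1 each); total -5. So Nb + (-5) = 0, giving Nb = +5.
Ligands are named alphabetically: ammine before iodo.

amminepentaiodoniobium(V)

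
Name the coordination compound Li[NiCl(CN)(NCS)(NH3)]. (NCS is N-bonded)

lithium amminechlorocyanoisothiocyanatonickelate(II)

The 1 lithium counter-ion carries a total charge of +1, so each complex ion is 1−.
Ligand charges: 1×chloro (-1 each), 1×ammine (neutral), 1×isothiocyanato (-1 each), 1×cyano (-1 each); total -3. So Ni + (-3) = 1−, giving Ni = +2.
Ligands are named alphabetically: ammine before chloro before cyano before isothiocyanato.
The complex ion is anionic, so nickel takes the -ate form nickelate(II).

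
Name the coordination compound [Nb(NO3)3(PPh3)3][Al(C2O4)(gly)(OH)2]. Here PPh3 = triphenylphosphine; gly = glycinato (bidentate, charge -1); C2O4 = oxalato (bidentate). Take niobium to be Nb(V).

trinitratotris(triphenylphosphine)niobium(V) (glycinato)dihydroxooxalatoaluminate(III)

Nb is given as +5; the cation's ligand charges sum to -3, so the complex cation is 2+.
A 1:1 salt means the anion carries the equal and opposite charge, 2−.
Anion: ligand charges sum to -5; for the ion to be 2−, Al = +3.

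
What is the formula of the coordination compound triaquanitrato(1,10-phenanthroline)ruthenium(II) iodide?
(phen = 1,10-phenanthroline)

Ligands: 1 1,10-phenanthroline (phen, neutral), 3 aqua (H2O, neutral), 1 nitrato (NO3, -1). Ligand charge sum = -1.
With Ru in oxidation state +2, the complex ion is [Ru...]^1+.
Charge balance with iodide (-1) requires 1 complex ion per 1 iodide.

[Ru(H2O)3(NO3)(phen)]I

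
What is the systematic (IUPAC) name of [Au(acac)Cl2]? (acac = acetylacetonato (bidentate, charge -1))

There is no counter-ion, so the complex is neutral overall.
Ligand charges: 2×chloro (-1 each), 1×acetylacetonato (-1 each); total -3. So Au + (-3) = 0, giving Au = +3.
Ligands are named alphabetically: acetylacetonato before chloro.

(acetylacetonato)dichlorogold(III)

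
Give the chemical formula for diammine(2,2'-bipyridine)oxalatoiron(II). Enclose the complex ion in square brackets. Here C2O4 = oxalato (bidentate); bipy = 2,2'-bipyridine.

Ligands: 1 oxalato (C2O4, -2), 1 2,2'-bipyridine (bipy, neutral), 2 ammine (NH3, neutral). Ligand charge sum = -2.
With Fe in oxidation state +2, the complex ion is [Fe...].

[Fe(bipy)(C2O4)(NH3)2]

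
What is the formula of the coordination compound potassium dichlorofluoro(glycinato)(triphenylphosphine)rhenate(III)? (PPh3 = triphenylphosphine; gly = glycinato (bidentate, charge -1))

K[ReCl2F(gly)(PPh3)]

Ligands: 2 chloro (Cl, -1), 1 triphenylphosphine (PPh3, neutral), 1 fluoro (F, -1), 1 glycinato (gly, -1). Ligand charge sum = -4.
With Re in oxidation state +3, the complex ion is [Re...]^1−.
Charge balance with potassium (+1) requires 1 complex ion per 1 potassium.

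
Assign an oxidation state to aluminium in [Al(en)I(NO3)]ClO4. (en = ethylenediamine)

1 perchlorate outside the brackets (-1 each) → the complex ion is 1+.
Ligand charges: 1×NO3 = -1; 1×I = -1; 1×en neutral; sum -2.
Al + (-2) = 1+ ⇒ Al is +3.

+3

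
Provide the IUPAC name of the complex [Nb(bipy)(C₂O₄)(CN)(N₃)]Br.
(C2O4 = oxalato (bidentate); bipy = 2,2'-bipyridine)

The 1 bromide counter-ion carries a total charge of -1, so each complex ion is 1+.
Ligand charges: 1×oxalato (-2 each), 1×azido (-1 each), 1×2,2'-bipyridine (neutral), 1×cyano (-1 each); total -4. So Nb + (-4) = 1+, giving Nb = +5.
Ligands are named alphabetically: azido before bipyridine before cyano before oxalato.

azido(2,2'-bipyridine)cyanooxalatoniobium(V) bromide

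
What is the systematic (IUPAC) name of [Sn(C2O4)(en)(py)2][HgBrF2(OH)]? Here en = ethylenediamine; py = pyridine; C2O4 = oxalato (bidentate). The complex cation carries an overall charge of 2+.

The complex cation is given as 2+; its ligand charges sum to -2, so Sn = +4.
A 1:1 salt means the anion carries the equal and opposite charge, 2−.
Anion: ligand charges sum to -4; for the ion to be 2−, Hg = +2.

(ethylenediamine)oxalatobis(pyridine)tin(IV) bromodifluorohydroxomercurate(II)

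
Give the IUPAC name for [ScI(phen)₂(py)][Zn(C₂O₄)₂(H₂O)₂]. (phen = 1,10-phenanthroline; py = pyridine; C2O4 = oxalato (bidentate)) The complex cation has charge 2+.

Both ions are complex: the cation is named first with the plain metal name, the anion second with the -ate form; each ion's ligands are alphabetised independently.
The complex cation is given as 2+; its ligand charges sum to -1, so Sc = +3.
A 1:1 salt means the anion carries the equal and opposite charge, 2−.
Anion: ligand charges sum to -4; for the ion to be 2−, Zn = +2.

iodobis(1,10-phenanthroline)(pyridine)scandium(III) diaquadioxalatozincate(II)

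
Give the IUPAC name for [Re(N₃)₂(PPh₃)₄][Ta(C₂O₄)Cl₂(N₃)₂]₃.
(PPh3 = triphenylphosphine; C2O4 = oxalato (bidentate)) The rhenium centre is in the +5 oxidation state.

Both ions are complex: the cation is named first with the plain metal name, the anion second with the -ate form; each ion's ligands are alphabetised independently.
Re is given as +5; the cation's ligand charges sum to -2, so the complex cation is 3+.
With 3 anions per cation, each anion must be 3/3 = 1−.
Anion: ligand charges sum to -6; for the ion to be 1−, Ta = +5.

diazidotetrakis(triphenylphosphine)rhenium(V) diazidodichlorooxalatotantalate(V)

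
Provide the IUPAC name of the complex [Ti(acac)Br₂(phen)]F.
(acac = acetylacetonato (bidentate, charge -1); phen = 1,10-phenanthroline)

(acetylacetonato)dibromo(1,10-phenanthroline)titanium(IV) fluoride

The 1 fluoride counter-ion carries a total charge of -1, so each complex ion is 1+.
Ligand charges: 1×acetylacetonato (-1 each), 2×bromo (-1 each), 1×1,10-phenanthroline (neutral); total -3. So Ti + (-3) = 1+, giving Ti = +4.
Ligands are named alphabetically: acetylacetonato before bromo before phenanthroline.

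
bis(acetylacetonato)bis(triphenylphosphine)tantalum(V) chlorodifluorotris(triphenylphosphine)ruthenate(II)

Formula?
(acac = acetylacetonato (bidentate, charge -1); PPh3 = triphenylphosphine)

[Ta(acac)2(PPh3)2][RuClF2(PPh3)3]3

Cation [Ta…]: ligand charges -2, Ta(V) ⇒ ion charge 3+.
Anion [Ru…]: ligand charges -3, Ru(II) ⇒ ion charge 1−.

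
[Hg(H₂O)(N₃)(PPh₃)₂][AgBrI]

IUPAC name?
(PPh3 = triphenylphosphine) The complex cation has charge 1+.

aquaazidobis(triphenylphosphine)mercury(II) bromoiodoargentate(I)

Both ions are complex: the cation is named first with the plain metal name, the anion second with the -ate form; each ion's ligands are alphabetised independently.
The complex cation is given as 1+; its ligand charges sum to -1, so Hg = +2.
A 1:1 salt means the anion carries the equal and opposite charge, 1−.
Anion: ligand charges sum to -2; for the ion to be 1−, Ag = +1.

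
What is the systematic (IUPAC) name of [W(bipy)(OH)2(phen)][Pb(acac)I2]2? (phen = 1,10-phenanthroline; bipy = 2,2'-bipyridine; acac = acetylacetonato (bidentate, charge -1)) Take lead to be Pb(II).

Both ions are complex: the cation is named first with the plain metal name, the anion second with the -ate form; each ion's ligands are alphabetised independently.
Pb is given as +2; the anion's ligand charges sum to -3, so the complex anion is 1−.
With 2 anions per cation, the cation must be 2×1 = 2+.
Cation: ligand charges sum to -2; for the ion to be 2+, W = +4.

(2,2'-bipyridine)dihydroxo(1,10-phenanthroline)tungsten(IV) (acetylacetonato)diiodoplumbate(II)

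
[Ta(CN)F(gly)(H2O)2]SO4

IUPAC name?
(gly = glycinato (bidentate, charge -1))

The 1 sulfate counter-ion carries a total charge of -2, so each complex ion is 2+.
Ligand charges: 1×fluoro (-1 each), 2×aqua (neutral), 1×cyano (-1 each), 1×glycinato (-1 each); total -3. So Ta + (-3) = 2+, giving Ta = +5.
Ligands are named alphabetically: aqua before cyano before fluoro before glycinato.

diaquacyanofluoro(glycinato)tantalum(V) sulfate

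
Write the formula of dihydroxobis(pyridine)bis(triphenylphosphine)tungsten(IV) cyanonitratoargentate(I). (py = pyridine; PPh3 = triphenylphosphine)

[W(OH)2(PPh3)2(py)2][Ag(CN)(NO3)]2

Cation [W…]: ligand charges -2, W(IV) ⇒ ion charge 2+.
Anion [Ag…]: ligand charges -2, Ag(I) ⇒ ion charge 1−.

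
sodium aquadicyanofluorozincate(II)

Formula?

Na[Zn(CN)2F(H2O)]

Ligands: 1 fluoro (F, -1), 1 aqua (H2O, neutral), 2 cyano (CN, -1). Ligand charge sum = -3.
With Zn in oxidation state +2, the complex ion is [Zn...]^1−.
Charge balance with sodium (+1) requires 1 complex ion per 1 sodium.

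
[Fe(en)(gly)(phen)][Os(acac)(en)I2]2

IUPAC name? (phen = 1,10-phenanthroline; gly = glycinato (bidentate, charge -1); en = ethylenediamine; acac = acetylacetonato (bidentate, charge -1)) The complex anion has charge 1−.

The complex anion is given as 1−; its ligand charges sum to -3, so Os = +2.
With 2 anions per cation, the cation must be 2×1 = 2+.
Cation: ligand charges sum to -1; for the ion to be 2+, Fe = +3.

(ethylenediamine)(glycinato)(1,10-phenanthroline)iron(III) (acetylacetonato)(ethylenediamine)diiodoosmate(II)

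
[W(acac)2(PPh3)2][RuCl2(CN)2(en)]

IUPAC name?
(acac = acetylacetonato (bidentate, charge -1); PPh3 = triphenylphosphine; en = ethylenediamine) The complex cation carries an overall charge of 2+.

bis(acetylacetonato)bis(triphenylphosphine)tungsten(IV) dichlorodicyano(ethylenediamine)ruthenate(II)

Both ions are complex: the cation is named first with the plain metal name, the anion second with the -ate form; each ion's ligands are alphabetised independently.
The complex cation is given as 2+; its ligand charges sum to -2, so W = +4.
A 1:1 salt means the anion carries the equal and opposite charge, 2−.
Anion: ligand charges sum to -4; for the ion to be 2−, Ru = +2.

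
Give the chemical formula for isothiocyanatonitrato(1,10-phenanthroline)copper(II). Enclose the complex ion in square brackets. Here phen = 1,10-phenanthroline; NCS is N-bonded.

Ligands: 1 1,10-phenanthroline (phen, neutral), 1 nitrato (NO3, -1), 1 isothiocyanato (NCS, -1). Ligand charge sum = -2.
With Cu in oxidation state +2, the complex ion is [Cu...].

[Cu(NCS)(NO3)(phen)]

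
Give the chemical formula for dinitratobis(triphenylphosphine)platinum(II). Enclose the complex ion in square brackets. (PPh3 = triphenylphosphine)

[Pt(NO3)2(PPh3)2]

Ligands: 2 triphenylphosphine (PPh3, neutral), 2 nitrato (NO3, -1). Ligand charge sum = -2.
With Pt in oxidation state +2, the complex ion is [Pt...].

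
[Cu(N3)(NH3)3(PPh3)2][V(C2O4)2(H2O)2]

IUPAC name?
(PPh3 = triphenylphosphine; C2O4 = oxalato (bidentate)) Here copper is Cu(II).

triammineazidobis(triphenylphosphine)copper(II) diaquadioxalatovanadate(III)

Cu is given as +2; the cation's ligand charges sum to -1, so the complex cation is 1+.
A 1:1 salt means the anion carries the equal and opposite charge, 1−.
Anion: ligand charges sum to -4; for the ion to be 1−, V = +3.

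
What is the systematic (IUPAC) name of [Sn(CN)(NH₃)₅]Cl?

The 1 chloride counter-ion carries a total charge of -1, so each complex ion is 1+.
Ligand charges: 1×cyano (-1 each), 5×ammine (neutral); total -1. So Sn + (-1) = 1+, giving Sn = +2.
Ligands are named alphabetically: ammine before cyano.

pentaamminecyanotin(II) chloride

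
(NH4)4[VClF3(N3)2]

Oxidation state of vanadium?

4 ammonium outside the brackets (+1 each) → the complex ion is 4−.
Ligand charges: 3×F = -3; 2×N3 = -2; 1×Cl = -1; sum -6.
V + (-6) = 4− ⇒ V is +2.

+2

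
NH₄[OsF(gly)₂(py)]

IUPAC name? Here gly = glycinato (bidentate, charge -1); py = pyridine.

ammonium fluorobis(glycinato)(pyridine)osmate(II)

The 1 ammonium counter-ion carries a total charge of +1, so each complex ion is 1−.
Ligand charges: 1×fluoro (-1 each), 2×glycinato (-1 each), 1×pyridine (neutral); total -3. So Os + (-3) = 1−, giving Os = +2.
The complex ion is anionic, so osmium takes the -ate form osmate(II).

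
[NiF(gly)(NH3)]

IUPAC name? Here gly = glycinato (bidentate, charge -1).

There is no counter-ion, so the complex is neutral overall.
Ligand charges: 1×fluoro (-1 each), 1×glycinato (-1 each), 1×ammine (neutral); total -2. So Ni + (-2) = 0, giving Ni = +2.
Ligands are named alphabetically: ammine before fluoro before glycinato.

amminefluoro(glycinato)nickel(II)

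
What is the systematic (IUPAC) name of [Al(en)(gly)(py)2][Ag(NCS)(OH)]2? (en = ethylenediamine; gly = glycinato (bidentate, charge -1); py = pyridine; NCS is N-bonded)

(ethylenediamine)(glycinato)bis(pyridine)aluminium(III) hydroxoisothiocyanatoargentate(I)

Aluminium is always +3 in its complexes; the cation's ligand charges sum to -1, so the complex cation is 2+.
With 2 anions per cation, each anion must be 2/2 = 1−.
Anion: ligand charges sum to -2; for the ion to be 1−, Ag = +1.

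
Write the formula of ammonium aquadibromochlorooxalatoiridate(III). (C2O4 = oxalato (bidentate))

Ligands: 1 oxalato (C2O4, -2), 1 aqua (H2O, neutral), 2 bromo (Br, -1), 1 chloro (Cl, -1). Ligand charge sum = -5.
Charge balance with ammonium (+1) requires 1 complex ion per 2 ammonium.

(NH4)2[IrBr2(C2O4)Cl(H2O)]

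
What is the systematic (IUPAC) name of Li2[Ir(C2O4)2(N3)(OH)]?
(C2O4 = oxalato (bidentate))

lithium azidohydroxodioxalatoiridate(IV)

The 2 lithium counter-ions carry a total charge of +2, so each complex ion is 2−.
Ligand charges: 2×oxalato (-2 each), 1×azido (-1 each), 1×hydroxo (-1 each); total -6. So Ir + (-6) = 2−, giving Ir = +4.
The complex ion is anionic, so iridium takes the -ate form iridate(IV).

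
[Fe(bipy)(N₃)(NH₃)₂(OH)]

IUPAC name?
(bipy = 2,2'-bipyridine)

diammineazido(2,2'-bipyridine)hydroxoiron(II)

There is no counter-ion, so the complex is neutral overall.
Ligand charges: 1×hydroxo (-1 each), 1×azido (-1 each), 1×2,2'-bipyridine (neutral), 2×ammine (neutral); total -2. So Fe + (-2) = 0, giving Fe = +2.
Ligands are named alphabetically: ammine before azido before bipyridine before hydroxo.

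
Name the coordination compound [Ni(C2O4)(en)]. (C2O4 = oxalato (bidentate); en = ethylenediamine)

There is no counter-ion, so the complex is neutral overall.
Ligand charges: 1×oxalato (-2 each), 1×ethylenediamine (neutral); total -2. So Ni + (-2) = 0, giving Ni = +2.
Ligands are named alphabetically: ethylenediamine before oxalato.

(ethylenediamine)oxalatonickel(II)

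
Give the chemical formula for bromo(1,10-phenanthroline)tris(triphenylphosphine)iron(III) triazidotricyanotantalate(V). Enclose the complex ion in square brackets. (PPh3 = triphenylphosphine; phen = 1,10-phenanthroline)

[FeBr(phen)(PPh3)3][Ta(CN)3(N3)3]2

Cation [Fe…]: ligand charges -1, Fe(III) ⇒ ion charge 2+.
Anion [Ta…]: ligand charges -6, Ta(V) ⇒ ion charge 1−.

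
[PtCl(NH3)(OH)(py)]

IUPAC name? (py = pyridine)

There is no counter-ion, so the complex is neutral overall.
Ligand charges: 1×ammine (neutral), 1×hydroxo (-1 each), 1×pyridine (neutral), 1×chloro (-1 each); total -2. So Pt + (-2) = 0, giving Pt = +2.
Ligands are named alphabetically: ammine before chloro before hydroxo before pyridine.

amminechlorohydroxo(pyridine)platinum(II)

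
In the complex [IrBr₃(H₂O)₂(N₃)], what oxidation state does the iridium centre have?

+4

No counter-ion: the bracketed complex is neutral.
Ligand charges: 3×Br = -3; 2×H2O neutral; 1×N3 = -1; sum -4.
Ir + (-4) = 0 ⇒ Ir is +4.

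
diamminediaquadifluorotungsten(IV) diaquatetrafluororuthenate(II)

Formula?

[WF2(H2O)2(NH3)2][RuF4(H2O)2]

Cation [W…]: ligand charges -2, W(IV) ⇒ ion charge 2+.
Anion [Ru…]: ligand charges -4, Ru(II) ⇒ ion charge 2−.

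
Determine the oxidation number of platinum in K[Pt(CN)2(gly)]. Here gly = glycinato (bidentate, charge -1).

1 potassium outside the brackets (+1 each) → the complex ion is 1−.
Ligand charges: 2×CN = -2; 1×gly = -1; sum -3.
Pt + (-3) = 1− ⇒ Pt is +2.

+2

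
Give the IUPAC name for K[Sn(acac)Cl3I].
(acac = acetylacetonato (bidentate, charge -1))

potassium (acetylacetonato)trichloroiodostannate(IV)

The 1 potassium counter-ion carries a total charge of +1, so each complex ion is 1−.
Ligand charges: 1×acetylacetonato (-1 each), 3×chloro (-1 each), 1×iodo (-1 each); total -5. So Sn + (-5) = 1−, giving Sn = +4.
Ligands are named alphabetically: acetylacetonato before chloro before iodo.
The complex ion is anionic, so tin takes the -ate form stannate(IV).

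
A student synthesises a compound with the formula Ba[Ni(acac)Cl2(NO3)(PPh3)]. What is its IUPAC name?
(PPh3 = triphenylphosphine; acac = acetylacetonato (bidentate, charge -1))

barium (acetylacetonato)dichloronitrato(triphenylphosphine)nickelate(II)

The 1 barium counter-ion carries a total charge of +2, so each complex ion is 2−.
Ligand charges: 1×nitrato (-1 each), 1×triphenylphosphine (neutral), 1×acetylacetonato (-1 each), 2×chloro (-1 each); total -4. So Ni + (-4) = 2−, giving Ni = +2.
Ligands are named alphabetically: acetylacetonato before chloro before nitrato before triphenylphosphine.
The complex ion is anionic, so nickel takes the -ate form nickelate(II).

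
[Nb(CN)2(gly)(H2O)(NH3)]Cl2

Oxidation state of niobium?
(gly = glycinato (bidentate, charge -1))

2 chloride outside the brackets (-1 each) → the complex ion is 2+.
Ligand charges: 1×H2O neutral; 1×gly = -1; 1×NH3 neutral; 2×CN = -2; sum -3.
Nb + (-3) = 2+ ⇒ Nb is +5.

+5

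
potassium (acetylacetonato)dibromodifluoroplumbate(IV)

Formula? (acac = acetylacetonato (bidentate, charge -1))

Ligands: 1 acetylacetonato (acac, -1), 2 fluoro (F, -1), 2 bromo (Br, -1). Ligand charge sum = -5.
Charge balance with potassium (+1) requires 1 complex ion per 1 potassium.

K[Pb(acac)Br2F2]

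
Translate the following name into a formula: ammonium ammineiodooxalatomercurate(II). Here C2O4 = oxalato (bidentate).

NH4[Hg(C2O4)I(NH3)]

Ligands: 1 oxalato (C2O4, -2), 1 iodo (I, -1), 1 ammine (NH3, neutral). Ligand charge sum = -3.
With Hg in oxidation state +2, the complex ion is [Hg...]^1−.
Charge balance with ammonium (+1) requires 1 complex ion per 1 ammonium.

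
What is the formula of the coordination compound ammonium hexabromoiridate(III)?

(NH4)3[IrBr6]

Ligands: 6 bromo (Br, -1). Ligand charge sum = -6.
With Ir in oxidation state +3, the complex ion is [Ir...]^3−.
Charge balance with ammonium (+1) requires 1 complex ion per 3 ammonium.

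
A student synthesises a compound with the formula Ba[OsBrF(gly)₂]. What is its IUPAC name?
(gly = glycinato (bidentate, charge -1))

barium bromofluorobis(glycinato)osmate(II)

The 1 barium counter-ion carries a total charge of +2, so each complex ion is 2−.
Ligand charges: 1×fluoro (-1 each), 1×bromo (-1 each), 2×glycinato (-1 each); total -4. So Os + (-4) = 2−, giving Os = +2.
Ligands are named alphabetically: bromo before fluoro before glycinato.
The complex ion is anionic, so osmium takes the -ate form osmate(II).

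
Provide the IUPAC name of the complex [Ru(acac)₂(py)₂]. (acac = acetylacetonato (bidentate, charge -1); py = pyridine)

There is no counter-ion, so the complex is neutral overall.
Ligand charges: 2×acetylacetonato (-1 each), 2×pyridine (neutral); total -2. So Ru + (-2) = 0, giving Ru = +2.
Ligands are named alphabetically: acetylacetonato before pyridine.

bis(acetylacetonato)bis(pyridine)ruthenium(II)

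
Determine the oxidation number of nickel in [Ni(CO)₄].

No counter-ion: the bracketed complex is neutral.
Ligand charges: 4×CO neutral; sum 0.
Ni + (0) = 0 ⇒ Ni is 0.

0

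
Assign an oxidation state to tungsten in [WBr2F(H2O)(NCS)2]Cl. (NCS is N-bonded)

1 chloride outside the brackets (-1 each) → the complex ion is 1+.
Ligand charges: 2×Br = -2; 1×F = -1; 2×NCS = -2; 1×H2O neutral; sum -5.
W + (-5) = 1+ ⇒ W is +6.

+6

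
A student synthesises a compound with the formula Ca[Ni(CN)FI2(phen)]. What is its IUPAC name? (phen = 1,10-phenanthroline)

The 1 calcium counter-ion carries a total charge of +2, so each complex ion is 2−.
Ligand charges: 1×fluoro (-1 each), 2×iodo (-1 each), 1×cyano (-1 each), 1×1,10-phenanthroline (neutral); total -4. So Ni + (-4) = 2−, giving Ni = +2.
The complex ion is anionic, so nickel takes the -ate form nickelate(II).

calcium cyanofluorodiiodo(1,10-phenanthroline)nickelate(II)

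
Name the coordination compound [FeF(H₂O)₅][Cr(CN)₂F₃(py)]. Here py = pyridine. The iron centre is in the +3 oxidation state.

pentaaquafluoroiron(III) dicyanotrifluoro(pyridine)chromate(III)

Both ions are complex: the cation is named first with the plain metal name, the anion second with the -ate form; each ion's ligands are alphabetised independently.
Fe is given as +3; the cation's ligand charges sum to -1, so the complex cation is 2+.
A 1:1 salt means the anion carries the equal and opposite charge, 2−.
Anion: ligand charges sum to -5; for the ion to be 2−, Cr = +3.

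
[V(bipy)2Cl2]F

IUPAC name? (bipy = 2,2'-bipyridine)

bis(2,2'-bipyridine)dichlorovanadium(III) fluoride

The 1 fluoride counter-ion carries a total charge of -1, so each complex ion is 1+.
Ligand charges: 2×chloro (-1 each), 2×2,2'-bipyridine (neutral); total -2. So V + (-2) = 1+, giving V = +3.
Ligands are named alphabetically: bipyridine before chloro.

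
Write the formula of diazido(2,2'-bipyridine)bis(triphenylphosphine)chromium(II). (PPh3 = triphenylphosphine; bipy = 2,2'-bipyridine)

Ligands: 2 triphenylphosphine (PPh3, neutral), 2 azido (N3, -1), 1 2,2'-bipyridine (bipy, neutral). Ligand charge sum = -2.
With Cr in oxidation state +2, the complex ion is [Cr...].

[Cr(bipy)(N3)2(PPh3)2]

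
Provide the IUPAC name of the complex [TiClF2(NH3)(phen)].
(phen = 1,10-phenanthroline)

There is no counter-ion, so the complex is neutral overall.
Ligand charges: 1×1,10-phenanthroline (neutral), 1×chloro (-1 each), 1×ammine (neutral), 2×fluoro (-1 each); total -3. So Ti + (-3) = 0, giving Ti = +3.
Ligands are named alphabetically: ammine before chloro before fluoro before phenanthroline.

amminechlorodifluoro(1,10-phenanthroline)titanium(III)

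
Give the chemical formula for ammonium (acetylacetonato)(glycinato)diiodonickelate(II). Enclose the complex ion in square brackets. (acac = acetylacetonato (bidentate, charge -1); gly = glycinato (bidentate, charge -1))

Ligands: 2 iodo (I, -1), 1 acetylacetonato (acac, -1), 1 glycinato (gly, -1). Ligand charge sum = -4.
With Ni in oxidation state +2, the complex ion is [Ni...]^2−.
Charge balance with ammonium (+1) requires 1 complex ion per 2 ammonium.

(NH4)2[Ni(acac)(gly)I2]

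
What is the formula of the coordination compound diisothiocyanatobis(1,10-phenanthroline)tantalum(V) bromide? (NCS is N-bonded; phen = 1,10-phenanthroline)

[Ta(NCS)2(phen)2]Br3

Ligands: 2 isothiocyanato (NCS, -1), 2 1,10-phenanthroline (phen, neutral). Ligand charge sum = -2.
Charge balance with bromide (-1) requires 1 complex ion per 3 bromide.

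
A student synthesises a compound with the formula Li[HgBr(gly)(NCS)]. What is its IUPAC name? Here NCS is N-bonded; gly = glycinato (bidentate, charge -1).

lithium bromo(glycinato)isothiocyanatomercurate(II)

The 1 lithium counter-ion carries a total charge of +1, so each complex ion is 1−.
Ligand charges: 1×bromo (-1 each), 1×isothiocyanato (-1 each), 1×glycinato (-1 each); total -3. So Hg + (-3) = 1−, giving Hg = +2.
Ligands are named alphabetically: bromo before glycinato before isothiocyanato.
The complex ion is anionic, so mercury takes the -ate form mercurate(II).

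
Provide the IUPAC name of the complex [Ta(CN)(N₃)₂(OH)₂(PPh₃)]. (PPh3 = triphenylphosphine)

diazidocyanodihydroxo(triphenylphosphine)tantalum(V)

There is no counter-ion, so the complex is neutral overall.
Ligand charges: 2×azido (-1 each), 2×hydroxo (-1 each), 1×triphenylphosphine (neutral), 1×cyano (-1 each); total -5. So Ta + (-5) = 0, giving Ta = +5.
Ligands are named alphabetically: azido before cyano before hydroxo before triphenylphosphine.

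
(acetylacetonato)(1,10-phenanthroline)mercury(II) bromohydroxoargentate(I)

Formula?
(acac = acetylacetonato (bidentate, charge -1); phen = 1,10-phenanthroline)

Cation [Hg…]: ligand charges -1, Hg(II) ⇒ ion charge 1+.
Anion [Ag…]: ligand charges -2, Ag(I) ⇒ ion charge 1−.
One 1+ cation balances one 1− anion.

[Hg(acac)(phen)][AgBr(OH)]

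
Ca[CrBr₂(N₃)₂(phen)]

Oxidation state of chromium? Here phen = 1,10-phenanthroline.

1 calcium outside the brackets (+2 each) → the complex ion is 2−.
Ligand charges: 1×phen neutral; 2×Br = -2; 2×N3 = -2; sum -4.
Cr + (-4) = 2− ⇒ Cr is +2.

+2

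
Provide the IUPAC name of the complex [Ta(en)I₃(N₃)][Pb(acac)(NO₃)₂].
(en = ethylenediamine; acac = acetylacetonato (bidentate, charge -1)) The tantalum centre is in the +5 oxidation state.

azido(ethylenediamine)triiodotantalum(V) (acetylacetonato)dinitratoplumbate(II)

Both ions are complex: the cation is named first with the plain metal name, the anion second with the -ate form; each ion's ligands are alphabetised independently.
Ta is given as +5; the cation's ligand charges sum to -4, so the complex cation is 1+.
A 1:1 salt means the anion carries the equal and opposite charge, 1−.
Anion: ligand charges sum to -3; for the ion to be 1−, Pb = +2.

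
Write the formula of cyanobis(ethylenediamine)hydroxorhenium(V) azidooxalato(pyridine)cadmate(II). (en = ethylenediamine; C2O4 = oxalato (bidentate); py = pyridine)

[Re(CN)(en)2(OH)][Cd(C2O4)(N3)(py)]3

Cation [Re…]: ligand charges -2, Re(V) ⇒ ion charge 3+.
Anion [Cd…]: ligand charges -3, Cd(II) ⇒ ion charge 1−.
One 3+ cation requires 3 of the 1− anion.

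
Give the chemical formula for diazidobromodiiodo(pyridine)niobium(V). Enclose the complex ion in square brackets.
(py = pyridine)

[NbBrI2(N3)2(py)]

Ligands: 1 pyridine (py, neutral), 2 iodo (I, -1), 2 azido (N3, -1), 1 bromo (Br, -1). Ligand charge sum = -5.
With Nb in oxidation state +5, the complex ion is [Nb...].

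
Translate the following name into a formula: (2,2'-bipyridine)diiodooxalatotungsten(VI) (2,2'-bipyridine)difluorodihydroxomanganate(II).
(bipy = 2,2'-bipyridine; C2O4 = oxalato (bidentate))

[W(bipy)(C2O4)I2][Mn(bipy)F2(OH)2]

Cation [W…]: ligand charges -4, W(VI) ⇒ ion charge 2+.
Anion [Mn…]: ligand charges -4, Mn(II) ⇒ ion charge 2−.
One 2+ cation balances one 2− anion.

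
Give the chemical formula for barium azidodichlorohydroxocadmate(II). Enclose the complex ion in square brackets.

Ligands: 2 chloro (Cl, -1), 1 hydroxo (OH, -1), 1 azido (N3, -1). Ligand charge sum = -4.
With Cd in oxidation state +2, the complex ion is [Cd...]^2−.
Charge balance with barium (+2) requires 1 complex ion per 1 barium.

Ba[CdCl2(N3)(OH)]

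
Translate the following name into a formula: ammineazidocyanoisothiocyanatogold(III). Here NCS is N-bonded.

Ligands: 1 azido (N3, -1), 1 ammine (NH3, neutral), 1 isothiocyanato (NCS, -1), 1 cyano (CN, -1). Ligand charge sum = -3.
With Au in oxidation state +3, the complex ion is [Au...].

[Au(CN)(N3)(NCS)(NH3)]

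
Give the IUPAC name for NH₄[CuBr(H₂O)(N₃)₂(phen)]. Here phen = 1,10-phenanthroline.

The 1 ammonium counter-ion carries a total charge of +1, so each complex ion is 1−.
Ligand charges: 1×1,10-phenanthroline (neutral), 2×azido (-1 each), 1×bromo (-1 each), 1×aqua (neutral); total -3. So Cu + (-3) = 1−, giving Cu = +2.
Ligands are named alphabetically: aqua before azido before bromo before phenanthroline.
The complex ion is anionic, so copper takes the -ate form cuprate(II).

ammonium aquadiazidobromo(1,10-phenanthroline)cuprate(II)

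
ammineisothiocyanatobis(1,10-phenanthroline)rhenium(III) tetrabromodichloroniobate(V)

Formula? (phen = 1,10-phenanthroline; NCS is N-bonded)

[Re(NCS)(NH3)(phen)2][NbBr4Cl2]2

Cation [Re…]: ligand charges -1, Re(III) ⇒ ion charge 2+.
Anion [Nb…]: ligand charges -6, Nb(V) ⇒ ion charge 1−.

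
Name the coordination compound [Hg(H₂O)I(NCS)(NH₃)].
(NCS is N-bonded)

ammineaquaiodoisothiocyanatomercury(II)

There is no counter-ion, so the complex is neutral overall.
Ligand charges: 1×isothiocyanato (-1 each), 1×aqua (neutral), 1×ammine (neutral), 1×iodo (-1 each); total -2. So Hg + (-2) = 0, giving Hg = +2.
Ligands are named alphabetically: ammine before aqua before iodo before isothiocyanato.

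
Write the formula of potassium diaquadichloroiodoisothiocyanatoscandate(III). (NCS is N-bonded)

K[ScCl2(H2O)2I(NCS)]

Ligands: 2 chloro (Cl, -1), 1 isothiocyanato (NCS, -1), 1 iodo (I, -1), 2 aqua (H2O, neutral). Ligand charge sum = -4.
With Sc in oxidation state +3, the complex ion is [Sc...]^1−.
Charge balance with potassium (+1) requires 1 complex ion per 1 potassium.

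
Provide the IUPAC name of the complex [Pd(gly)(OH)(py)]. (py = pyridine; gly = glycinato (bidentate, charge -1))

There is no counter-ion, so the complex is neutral overall.
Ligand charges: 1×hydroxo (-1 each), 1×pyridine (neutral), 1×glycinato (-1 each); total -2. So Pd + (-2) = 0, giving Pd = +2.
Ligands are named alphabetically: glycinato before hydroxo before pyridine.

(glycinato)hydroxo(pyridine)palladium(II)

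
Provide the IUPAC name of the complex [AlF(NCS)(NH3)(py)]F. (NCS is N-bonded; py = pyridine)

The 1 fluoride counter-ion carries a total charge of -1, so each complex ion is 1+.
Ligand charges: 1×isothiocyanato (-1 each), 1×pyridine (neutral), 1×fluoro (-1 each), 1×ammine (neutral); total -2. So Al + (-2) = 1+, giving Al = +3.
Ligands are named alphabetically: ammine before fluoro before isothiocyanato before pyridine.

amminefluoroisothiocyanato(pyridine)aluminium(III) fluoride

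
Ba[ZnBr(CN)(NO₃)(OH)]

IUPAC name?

The 1 barium counter-ion carries a total charge of +2, so each complex ion is 2−.
Ligand charges: 1×cyano (-1 each), 1×hydroxo (-1 each), 1×nitrato (-1 each), 1×bromo (-1 each); total -4. So Zn + (-4) = 2−, giving Zn = +2.
The complex ion is anionic, so zinc takes the -ate form zincate(II).

barium bromocyanohydroxonitratozincate(II)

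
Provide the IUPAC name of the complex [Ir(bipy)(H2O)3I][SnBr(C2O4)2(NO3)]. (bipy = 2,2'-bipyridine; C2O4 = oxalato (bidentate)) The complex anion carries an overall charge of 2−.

Both ions are complex: the cation is named first with the plain metal name, the anion second with the -ate form; each ion's ligands are alphabetised independently.
The complex anion is given as 2−; its ligand charges sum to -6, so Sn = +4.
A 1:1 salt means the cation carries the equal and opposite charge, 2+.
Cation: ligand charges sum to -1; for the ion to be 2+, Ir = +3.

triaqua(2,2'-bipyridine)iodoiridium(III) bromonitratodioxalatostannate(IV)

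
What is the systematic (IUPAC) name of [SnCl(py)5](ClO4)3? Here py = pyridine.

chloropentakis(pyridine)tin(IV) perchlorate

The 3 perchlorate counter-ions carry a total charge of -3, so each complex ion is 3+.
Ligand charges: 5×pyridine (neutral), 1×chloro (-1 each); total -1. So Sn + (-1) = 3+, giving Sn = +4.
Ligands are named alphabetically: chloro before pyridine.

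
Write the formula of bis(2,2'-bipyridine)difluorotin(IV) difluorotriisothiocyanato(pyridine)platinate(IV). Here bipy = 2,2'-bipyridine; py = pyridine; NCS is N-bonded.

[Sn(bipy)2F2][PtF2(NCS)3(py)]2

Cation [Sn…]: ligand charges -2, Sn(IV) ⇒ ion charge 2+.
Anion [Pt…]: ligand charges -5, Pt(IV) ⇒ ion charge 1−.
One 2+ cation requires 2 of the 1− anion.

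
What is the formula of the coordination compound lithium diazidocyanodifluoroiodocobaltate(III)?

Ligands: 2 azido (N3, -1), 1 cyano (CN, -1), 2 fluoro (F, -1), 1 iodo (I, -1). Ligand charge sum = -6.
With Co in oxidation state +3, the complex ion is [Co...]^3−.
Charge balance with lithium (+1) requires 1 complex ion per 3 lithium.

Li3[Co(CN)F2I(N3)2]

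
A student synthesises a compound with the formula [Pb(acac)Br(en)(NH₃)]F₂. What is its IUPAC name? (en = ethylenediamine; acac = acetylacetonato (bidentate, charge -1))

The 2 fluoride counter-ions carry a total charge of -2, so each complex ion is 2+.
Ligand charges: 1×ethylenediamine (neutral), 1×bromo (-1 each), 1×ammine (neutral), 1×acetylacetonato (-1 each); total -2. So Pb + (-2) = 2+, giving Pb = +4.
Ligands are named alphabetically: acetylacetonato before ammine before bromo before ethylenediamine.

(acetylacetonato)amminebromo(ethylenediamine)lead(IV) fluoride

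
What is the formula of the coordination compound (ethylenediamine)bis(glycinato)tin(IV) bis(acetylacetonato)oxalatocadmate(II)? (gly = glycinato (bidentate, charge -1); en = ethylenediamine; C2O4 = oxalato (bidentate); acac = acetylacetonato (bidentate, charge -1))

[Sn(en)(gly)2][Cd(acac)2(C2O4)]

Cation [Sn…]: ligand charges -2, Sn(IV) ⇒ ion charge 2+.
Anion [Cd…]: ligand charges -4, Cd(II) ⇒ ion charge 2−.
One 2+ cation balances one 2− anion.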